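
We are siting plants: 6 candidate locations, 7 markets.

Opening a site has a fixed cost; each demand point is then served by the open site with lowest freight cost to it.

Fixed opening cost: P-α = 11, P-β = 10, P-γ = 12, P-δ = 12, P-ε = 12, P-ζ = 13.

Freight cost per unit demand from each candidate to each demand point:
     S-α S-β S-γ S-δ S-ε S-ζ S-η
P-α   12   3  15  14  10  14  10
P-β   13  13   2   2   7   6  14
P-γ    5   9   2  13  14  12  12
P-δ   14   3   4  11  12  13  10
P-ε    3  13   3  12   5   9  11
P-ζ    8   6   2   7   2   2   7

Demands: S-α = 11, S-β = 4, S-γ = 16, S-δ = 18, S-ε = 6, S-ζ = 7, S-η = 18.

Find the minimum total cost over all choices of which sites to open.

Open {P-α, P-β, P-ε, P-ζ}: assign each demand point to its cheapest open site.
  S-α→P-ε 11×3=33, S-β→P-α 4×3=12, S-γ→P-β 16×2=32, S-δ→P-β 18×2=36, S-ε→P-ζ 6×2=12, S-ζ→P-ζ 7×2=14, S-η→P-ζ 18×7=126
  freight cost 265, fixed 46 → total 311.
Compare {P-β, P-ε, P-ζ}: freight cost 277 + fixed 35 = 312.
Compare {P-β, P-δ, P-ε, P-ζ}: freight cost 265 + fixed 47 = 312.
Compare {P-α, P-β, P-γ, P-ε, P-ζ}: freight cost 265 + fixed 58 = 323.
All other subsets cost ≥ 312. Minimum total cost: 311.

311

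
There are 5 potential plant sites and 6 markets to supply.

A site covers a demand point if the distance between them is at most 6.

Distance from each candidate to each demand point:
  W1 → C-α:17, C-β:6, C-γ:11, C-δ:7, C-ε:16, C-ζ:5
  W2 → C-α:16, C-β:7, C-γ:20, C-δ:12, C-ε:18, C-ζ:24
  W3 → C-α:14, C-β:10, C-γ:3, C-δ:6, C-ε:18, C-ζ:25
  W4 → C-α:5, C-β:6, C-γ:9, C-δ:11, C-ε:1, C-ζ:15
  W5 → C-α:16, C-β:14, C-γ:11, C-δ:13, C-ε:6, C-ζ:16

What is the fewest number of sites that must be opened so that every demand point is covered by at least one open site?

Coverage sets (demand points within 6 of each site):
  W1: {C-β, C-ζ}
  W2: {}
  W3: {C-γ, C-δ}
  W4: {C-α, C-β, C-ε}
  W5: {C-ε}
No 2 sites suffice: every size-2 union leaves at least one demand point uncovered.
But {W1, W3, W4} covers everything, so the minimum is 3.

3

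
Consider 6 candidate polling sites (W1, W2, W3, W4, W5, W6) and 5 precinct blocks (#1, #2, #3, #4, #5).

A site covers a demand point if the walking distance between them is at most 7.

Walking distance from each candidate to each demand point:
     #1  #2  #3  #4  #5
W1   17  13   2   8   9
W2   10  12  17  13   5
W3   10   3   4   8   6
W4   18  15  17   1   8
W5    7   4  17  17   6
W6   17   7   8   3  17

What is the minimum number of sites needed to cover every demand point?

3

Coverage sets (demand points within 7 of each site):
  W1: {#3}
  W2: {#5}
  W3: {#2, #3, #5}
  W4: {#4}
  W5: {#1, #2, #5}
  W6: {#2, #4}
No 2 sites suffice: every size-2 union leaves at least one demand point uncovered.
But {W1, W4, W5} covers everything, so the minimum is 3.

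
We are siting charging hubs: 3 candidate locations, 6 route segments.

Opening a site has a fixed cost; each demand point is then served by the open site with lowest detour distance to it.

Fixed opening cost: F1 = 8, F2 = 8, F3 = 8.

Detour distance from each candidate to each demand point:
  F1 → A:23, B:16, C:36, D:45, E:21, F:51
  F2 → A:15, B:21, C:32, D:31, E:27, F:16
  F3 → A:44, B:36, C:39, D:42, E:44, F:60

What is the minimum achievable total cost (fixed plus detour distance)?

147

Open {F1, F2}: assign each demand point to its cheapest open site.
  A→F2 15, B→F1 16, C→F2 32, D→F2 31, E→F1 21, F→F2 16
  detour distance 131, fixed 16 → total 147.
Compare {F2}: detour distance 142 + fixed 8 = 150.
Compare {F1, F2, F3}: detour distance 131 + fixed 24 = 155.
Compare {F2, F3}: detour distance 142 + fixed 16 = 158.
All other subsets cost ≥ 150. Minimum total cost: 147.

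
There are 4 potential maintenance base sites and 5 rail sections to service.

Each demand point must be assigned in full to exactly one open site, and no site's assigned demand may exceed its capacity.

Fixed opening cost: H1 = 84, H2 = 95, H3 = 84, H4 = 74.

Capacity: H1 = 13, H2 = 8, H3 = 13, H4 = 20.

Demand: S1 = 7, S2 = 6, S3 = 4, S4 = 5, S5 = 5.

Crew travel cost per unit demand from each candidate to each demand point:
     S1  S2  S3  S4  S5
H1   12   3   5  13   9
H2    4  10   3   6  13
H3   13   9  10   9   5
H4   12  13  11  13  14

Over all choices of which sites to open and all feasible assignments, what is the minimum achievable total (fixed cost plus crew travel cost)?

Open {H1, H2, H3}; cheapest assignment that respects the capacities:
  H1 (cap 13, load 10): S2, S3 — cost 6×3 + 4×5 = 38
  H2 (cap 8, load 7): S1 — cost 7×4 = 28
  H3 (cap 13, load 10): S4, S5 — cost 5×9 + 5×5 = 70
  Shipping 136, fixed 263 → total 399.
  Any other capacity-feasible assignment to {H1, H2, H3} ships for at least 136.
Compare {H1, H4}: its best feasible assignment gives total 414.
Compare {H3, H4}: its best feasible assignment gives total 430.
Every other set of open sites that can feasibly serve all demand totals ≥ 414 even under its best assignment. Minimum: 399.

399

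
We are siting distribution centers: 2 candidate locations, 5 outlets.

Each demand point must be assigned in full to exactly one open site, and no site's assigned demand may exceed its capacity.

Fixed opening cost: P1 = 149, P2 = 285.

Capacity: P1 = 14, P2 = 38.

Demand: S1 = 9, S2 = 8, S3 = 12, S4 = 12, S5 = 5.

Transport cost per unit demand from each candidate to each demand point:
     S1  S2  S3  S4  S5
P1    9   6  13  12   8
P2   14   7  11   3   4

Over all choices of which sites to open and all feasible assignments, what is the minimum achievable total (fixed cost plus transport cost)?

Open {P1, P2}; cheapest assignment that respects the capacities:
  P1 (cap 14, load 9): S1 — cost 9×9 = 81
  P2 (cap 38, load 37): S2, S3, S4, S5 — cost 8×7 + 12×11 + 12×3 + 5×4 = 244
  Shipping 325, fixed 434 → total 759.
  Any other capacity-feasible assignment to {P1, P2} ships for at least 325.
Total demand is 46 and no other set of sites has combined capacity ≥ 46, so {P1, P2} is the only feasible choice of open sites. Minimum: 759.

759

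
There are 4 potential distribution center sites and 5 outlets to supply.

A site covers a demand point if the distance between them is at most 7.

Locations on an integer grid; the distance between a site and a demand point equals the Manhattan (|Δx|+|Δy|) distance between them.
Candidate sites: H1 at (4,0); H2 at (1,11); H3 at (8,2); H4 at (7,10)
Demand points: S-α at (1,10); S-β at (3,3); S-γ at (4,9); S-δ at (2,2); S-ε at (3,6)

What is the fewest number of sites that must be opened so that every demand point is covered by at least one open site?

2

Coverage sets (demand points within 7 of each site):
  H1: {S-β, S-δ, S-ε}
  H2: {S-α, S-γ, S-ε}
  H3: {S-β, S-δ}
  H4: {S-α, S-γ}
No single site covers all 5 demand points.
But {H1, H2} covers everything, so the minimum is 2.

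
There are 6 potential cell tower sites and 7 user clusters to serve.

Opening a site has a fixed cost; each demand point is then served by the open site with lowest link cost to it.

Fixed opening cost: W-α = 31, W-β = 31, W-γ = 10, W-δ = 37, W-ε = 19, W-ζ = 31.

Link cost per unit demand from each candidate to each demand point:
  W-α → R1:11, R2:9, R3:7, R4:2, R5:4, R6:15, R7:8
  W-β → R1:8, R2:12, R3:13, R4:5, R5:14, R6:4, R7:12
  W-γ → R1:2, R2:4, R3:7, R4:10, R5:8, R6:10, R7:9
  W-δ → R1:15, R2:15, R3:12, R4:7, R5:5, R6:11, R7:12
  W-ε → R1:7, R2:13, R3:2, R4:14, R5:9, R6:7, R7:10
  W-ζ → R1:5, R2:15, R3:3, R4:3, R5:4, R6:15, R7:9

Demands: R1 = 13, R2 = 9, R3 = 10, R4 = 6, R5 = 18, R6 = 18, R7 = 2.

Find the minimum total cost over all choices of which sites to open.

Open {W-β, W-γ, W-ζ}: assign each demand point to its cheapest open site.
  R1→W-γ 13×2=26, R2→W-γ 9×4=36, R3→W-ζ 10×3=30, R4→W-ζ 6×3=18, R5→W-ζ 18×4=72, R6→W-β 18×4=72, R7→W-γ 2×9=18
  link cost 272, fixed 72 → total 344.
Compare {W-α, W-β, W-γ, W-ε}: link cost 254 + fixed 91 = 345.
Compare {W-β, W-γ, W-ε, W-ζ}: link cost 262 + fixed 91 = 353.
Compare {W-α, W-β, W-γ, W-ζ}: link cost 264 + fixed 103 = 367.
All other subsets cost ≥ 345. Minimum total cost: 344.

344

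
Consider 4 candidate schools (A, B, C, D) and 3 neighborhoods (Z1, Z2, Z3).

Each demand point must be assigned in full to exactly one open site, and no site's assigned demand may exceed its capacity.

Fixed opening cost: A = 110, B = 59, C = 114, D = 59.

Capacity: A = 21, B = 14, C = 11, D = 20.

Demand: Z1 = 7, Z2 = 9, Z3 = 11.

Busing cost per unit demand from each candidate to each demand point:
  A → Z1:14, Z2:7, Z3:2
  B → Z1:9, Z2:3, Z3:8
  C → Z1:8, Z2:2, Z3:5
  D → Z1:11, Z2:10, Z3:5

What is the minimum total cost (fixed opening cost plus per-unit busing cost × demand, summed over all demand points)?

Open {B, D}; cheapest assignment that respects the capacities:
  B (cap 14, load 9): Z2 — cost 9×3 = 27
  D (cap 20, load 18): Z1, Z3 — cost 7×11 + 11×5 = 132
  Shipping 159, fixed 118 → total 277.
  Any other capacity-feasible assignment to {B, D} ships for at least 159.
Compare {A, B}: its best feasible assignment gives total 316.
Compare {C, D}: its best feasible assignment gives total 323.
Every other set of open sites that can feasibly serve all demand totals ≥ 316 even under its best assignment. Minimum: 277.

277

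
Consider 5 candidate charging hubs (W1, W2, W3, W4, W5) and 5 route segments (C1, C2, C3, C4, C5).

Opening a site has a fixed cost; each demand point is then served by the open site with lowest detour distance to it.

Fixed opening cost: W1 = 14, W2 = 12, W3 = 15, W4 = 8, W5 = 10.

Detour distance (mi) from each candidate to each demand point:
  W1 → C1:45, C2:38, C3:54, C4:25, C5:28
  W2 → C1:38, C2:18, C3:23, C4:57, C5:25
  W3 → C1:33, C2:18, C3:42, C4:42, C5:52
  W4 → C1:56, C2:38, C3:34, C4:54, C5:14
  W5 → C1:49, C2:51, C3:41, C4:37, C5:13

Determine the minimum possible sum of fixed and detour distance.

151

Open {W2, W5}: assign each demand point to its cheapest open site.
  C1→W2 38, C2→W2 18, C3→W2 23, C4→W5 37, C5→W5 13
  detour distance 129, fixed 22 → total 151.
Compare {W1, W2, W4}: detour distance 118 + fixed 34 = 152.
Compare {W1, W2, W5}: detour distance 117 + fixed 36 = 153.
Compare {W1, W2}: detour distance 129 + fixed 26 = 155.
All other subsets cost ≥ 152. Minimum total cost: 151.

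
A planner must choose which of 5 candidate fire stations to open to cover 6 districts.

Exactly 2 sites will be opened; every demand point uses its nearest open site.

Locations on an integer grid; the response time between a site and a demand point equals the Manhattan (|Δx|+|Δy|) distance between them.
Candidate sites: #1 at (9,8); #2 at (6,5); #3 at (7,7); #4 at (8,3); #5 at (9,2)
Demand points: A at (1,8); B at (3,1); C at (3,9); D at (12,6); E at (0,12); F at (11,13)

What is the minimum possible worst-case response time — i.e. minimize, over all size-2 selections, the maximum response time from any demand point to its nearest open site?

12

Open {#1, #3}.
  Farthest demand point is E at response time 12 (to #3); all others are ≤ 12.
With {#2, #3} the worst case is 12.
With {#3, #4} the worst case is 12.
No size-2 selection achieves below 12.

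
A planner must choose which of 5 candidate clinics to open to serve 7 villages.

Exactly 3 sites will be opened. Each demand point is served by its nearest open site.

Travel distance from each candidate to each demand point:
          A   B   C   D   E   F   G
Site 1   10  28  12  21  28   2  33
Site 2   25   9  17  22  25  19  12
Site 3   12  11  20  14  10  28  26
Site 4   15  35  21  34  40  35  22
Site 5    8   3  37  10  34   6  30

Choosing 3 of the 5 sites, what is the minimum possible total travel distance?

66

Open {Site 2, Site 3, Site 5}.
  A→Site 5 8, B→Site 5 3, C→Site 2 17, D→Site 5 10, E→Site 3 10, F→Site 5 6, G→Site 2 12  ⇒ total 66.
Compare {Site 1, Site 2, Site 3}: total 69.
Compare {Site 1, Site 3, Site 5}: total 71.
No size-3 selection does better; minimum is 66.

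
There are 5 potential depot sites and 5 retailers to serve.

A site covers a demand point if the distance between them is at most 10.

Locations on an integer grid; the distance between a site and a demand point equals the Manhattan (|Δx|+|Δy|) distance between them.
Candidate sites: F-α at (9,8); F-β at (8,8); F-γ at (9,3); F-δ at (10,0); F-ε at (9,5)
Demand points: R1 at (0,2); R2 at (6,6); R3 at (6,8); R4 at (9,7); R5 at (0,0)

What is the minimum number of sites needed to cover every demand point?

2

Coverage sets (demand points within 10 of each site):
  F-α: {R2, R3, R4}
  F-β: {R2, R3, R4}
  F-γ: {R1, R2, R3, R4}
  F-δ: {R2, R4, R5}
  F-ε: {R2, R3, R4}
No single site covers all 5 demand points.
But {F-γ, F-δ} covers everything, so the minimum is 2.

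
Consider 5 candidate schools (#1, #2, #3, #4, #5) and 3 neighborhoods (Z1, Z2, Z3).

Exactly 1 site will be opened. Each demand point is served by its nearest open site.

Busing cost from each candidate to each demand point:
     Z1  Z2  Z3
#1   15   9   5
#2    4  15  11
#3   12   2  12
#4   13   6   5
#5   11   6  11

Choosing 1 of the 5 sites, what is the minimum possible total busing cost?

24

Open {#4}.
  Z1→#4 13, Z2→#4 6, Z3→#4 5  ⇒ total 24.
Compare {#3}: total 26.
Compare {#5}: total 28.
No size-1 selection does better; minimum is 24.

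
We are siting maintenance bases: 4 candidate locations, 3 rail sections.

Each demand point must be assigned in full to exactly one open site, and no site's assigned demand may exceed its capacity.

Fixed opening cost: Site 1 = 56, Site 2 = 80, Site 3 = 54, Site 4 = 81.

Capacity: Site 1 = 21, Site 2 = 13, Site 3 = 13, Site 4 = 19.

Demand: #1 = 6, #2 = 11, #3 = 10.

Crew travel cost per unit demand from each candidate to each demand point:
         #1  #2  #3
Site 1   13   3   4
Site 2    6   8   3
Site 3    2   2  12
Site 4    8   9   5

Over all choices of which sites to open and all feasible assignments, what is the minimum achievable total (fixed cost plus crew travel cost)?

Open {Site 1, Site 3}; cheapest assignment that respects the capacities:
  Site 1 (cap 21, load 21): #2, #3 — cost 11×3 + 10×4 = 73
  Site 3 (cap 13, load 6): #1 — cost 6×2 = 12
  Shipping 85, fixed 110 → total 195.
  Any other capacity-feasible assignment to {Site 1, Site 3} ships for at least 85.
Compare {Site 1, Site 2}: its best feasible assignment gives total 245.
Compare {Site 3, Site 4}: its best feasible assignment gives total 255.
Every other set of open sites that can feasibly serve all demand totals ≥ 245 even under its best assignment. Minimum: 195.

195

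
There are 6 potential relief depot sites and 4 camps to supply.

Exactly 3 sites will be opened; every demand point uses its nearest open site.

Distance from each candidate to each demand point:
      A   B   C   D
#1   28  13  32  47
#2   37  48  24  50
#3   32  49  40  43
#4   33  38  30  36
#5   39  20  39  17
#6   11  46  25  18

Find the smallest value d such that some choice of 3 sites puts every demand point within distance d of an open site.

24

Open {#1, #2, #6}.
  Farthest demand point is C at distance 24 (to #2); all others are ≤ 24.
With {#2, #5, #6} the worst case is 24.
With {#1, #3, #6} the worst case is 25.
No size-3 selection achieves below 24.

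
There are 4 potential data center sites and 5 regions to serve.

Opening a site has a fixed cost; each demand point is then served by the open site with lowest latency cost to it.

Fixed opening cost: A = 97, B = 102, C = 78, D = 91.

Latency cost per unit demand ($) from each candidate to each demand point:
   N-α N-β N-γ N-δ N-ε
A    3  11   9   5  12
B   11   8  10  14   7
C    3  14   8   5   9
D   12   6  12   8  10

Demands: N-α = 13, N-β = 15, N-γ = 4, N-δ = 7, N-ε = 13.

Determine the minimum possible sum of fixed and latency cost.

482

Open {C, D}: assign each demand point to its cheapest open site.
  N-α→C 13×3=39, N-β→D 15×6=90, N-γ→C 4×8=32, N-δ→C 7×5=35, N-ε→C 13×9=117
  latency cost 313, fixed 169 → total 482.
Compare {B, C}: latency cost 317 + fixed 180 = 497.
Compare {C}: latency cost 433 + fixed 78 = 511.
Compare {A, D}: latency cost 330 + fixed 188 = 518.
All other subsets cost ≥ 497. Minimum total cost: 482.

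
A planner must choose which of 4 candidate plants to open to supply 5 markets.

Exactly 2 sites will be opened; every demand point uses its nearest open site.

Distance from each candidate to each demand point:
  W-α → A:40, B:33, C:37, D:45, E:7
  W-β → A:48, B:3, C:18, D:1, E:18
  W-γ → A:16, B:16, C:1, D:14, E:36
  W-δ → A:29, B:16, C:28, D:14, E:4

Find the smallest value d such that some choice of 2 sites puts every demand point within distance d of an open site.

Open {W-α, W-γ}.
  Farthest demand point is A at distance 16 (to W-γ); all others are ≤ 16.
With {W-γ, W-δ} the worst case is 16.
With {W-β, W-γ} the worst case is 18.
No size-2 selection achieves below 16.

16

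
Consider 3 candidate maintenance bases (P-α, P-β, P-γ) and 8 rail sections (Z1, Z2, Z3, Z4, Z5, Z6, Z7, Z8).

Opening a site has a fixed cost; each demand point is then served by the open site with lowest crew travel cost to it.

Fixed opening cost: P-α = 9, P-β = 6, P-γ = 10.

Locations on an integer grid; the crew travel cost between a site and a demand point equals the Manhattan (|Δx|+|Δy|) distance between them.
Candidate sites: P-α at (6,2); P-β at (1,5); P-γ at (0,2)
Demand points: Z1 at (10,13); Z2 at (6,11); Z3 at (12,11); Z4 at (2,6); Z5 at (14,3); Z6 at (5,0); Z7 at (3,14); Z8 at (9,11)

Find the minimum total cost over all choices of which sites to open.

Open {P-α, P-β}: assign each demand point to its cheapest open site.
  Z1→P-α 15, Z2→P-α 9, Z3→P-α 15, Z4→P-β 2, Z5→P-α 9, Z6→P-α 3, Z7→P-β 11, Z8→P-α 12
  crew travel cost 76, fixed 15 → total 91.
Compare {P-α}: crew travel cost 86 + fixed 9 = 95.
Compare {P-α, P-β, P-γ}: crew travel cost 76 + fixed 25 = 101.
Compare {P-β}: crew travel cost 96 + fixed 6 = 102.
All other subsets cost ≥ 95. Minimum total cost: 91.

91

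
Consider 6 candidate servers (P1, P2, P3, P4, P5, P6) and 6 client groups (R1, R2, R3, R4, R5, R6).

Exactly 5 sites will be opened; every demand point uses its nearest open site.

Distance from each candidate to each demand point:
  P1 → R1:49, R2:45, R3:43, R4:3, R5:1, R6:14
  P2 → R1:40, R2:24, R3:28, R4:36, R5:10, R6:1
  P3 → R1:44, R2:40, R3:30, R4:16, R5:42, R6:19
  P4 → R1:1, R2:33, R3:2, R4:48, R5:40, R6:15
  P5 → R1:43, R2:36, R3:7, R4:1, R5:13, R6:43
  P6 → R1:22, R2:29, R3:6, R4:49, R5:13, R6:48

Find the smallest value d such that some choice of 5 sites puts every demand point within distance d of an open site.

24

Open {P1, P2, P3, P4, P5}.
  Farthest demand point is R2 at distance 24 (to P2); all others are ≤ 24.
With {P1, P2, P3, P4, P6} the worst case is 24.
With {P1, P2, P3, P5, P6} the worst case is 24.
No size-5 selection achieves below 24.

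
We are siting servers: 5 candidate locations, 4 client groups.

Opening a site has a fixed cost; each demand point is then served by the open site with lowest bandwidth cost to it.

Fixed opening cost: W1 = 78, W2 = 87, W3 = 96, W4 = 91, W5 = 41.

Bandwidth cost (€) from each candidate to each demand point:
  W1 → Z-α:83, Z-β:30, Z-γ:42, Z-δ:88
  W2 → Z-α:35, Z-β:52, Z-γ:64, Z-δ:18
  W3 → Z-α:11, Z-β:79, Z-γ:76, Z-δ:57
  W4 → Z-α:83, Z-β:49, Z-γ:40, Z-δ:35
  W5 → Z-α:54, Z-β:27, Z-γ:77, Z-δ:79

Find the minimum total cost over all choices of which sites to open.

256

Open {W2}: assign each demand point to its cheapest open site.
  Z-α→W2 35, Z-β→W2 52, Z-γ→W2 64, Z-δ→W2 18
  bandwidth cost 169, fixed 87 → total 256.
Compare {W2, W5}: bandwidth cost 144 + fixed 128 = 272.
Compare {W5}: bandwidth cost 237 + fixed 41 = 278.
Compare {W4, W5}: bandwidth cost 156 + fixed 132 = 288.
All other subsets cost ≥ 272. Minimum total cost: 256.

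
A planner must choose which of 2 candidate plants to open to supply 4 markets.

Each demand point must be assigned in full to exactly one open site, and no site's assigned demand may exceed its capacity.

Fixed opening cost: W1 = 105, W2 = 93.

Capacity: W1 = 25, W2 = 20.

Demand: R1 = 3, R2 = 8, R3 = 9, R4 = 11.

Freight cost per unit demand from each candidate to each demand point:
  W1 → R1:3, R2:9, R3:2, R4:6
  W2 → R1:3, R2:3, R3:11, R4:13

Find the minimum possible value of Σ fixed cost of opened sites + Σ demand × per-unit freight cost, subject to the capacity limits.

Open {W1, W2}; cheapest assignment that respects the capacities:
  W1 (cap 25, load 23): R1, R3, R4 — cost 3×3 + 9×2 + 11×6 = 93
  W2 (cap 20, load 8): R2 — cost 8×3 = 24
  Shipping 117, fixed 198 → total 315.
  Any other capacity-feasible assignment to {W1, W2} ships for at least 117.
Total demand is 31 and no other set of sites has combined capacity ≥ 31, so {W1, W2} is the only feasible choice of open sites. Minimum: 315.

315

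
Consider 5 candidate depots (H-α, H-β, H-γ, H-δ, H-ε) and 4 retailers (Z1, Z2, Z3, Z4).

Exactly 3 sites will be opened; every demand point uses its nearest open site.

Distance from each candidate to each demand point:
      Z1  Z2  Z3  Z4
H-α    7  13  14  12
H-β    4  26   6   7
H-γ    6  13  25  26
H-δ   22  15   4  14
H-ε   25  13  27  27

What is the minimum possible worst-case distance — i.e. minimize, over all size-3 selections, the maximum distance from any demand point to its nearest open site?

Open {H-α, H-β, H-γ}.
  Farthest demand point is Z2 at distance 13 (to H-α); all others are ≤ 13.
With {H-α, H-β, H-δ} the worst case is 13.
With {H-α, H-β, H-ε} the worst case is 13.
No size-3 selection achieves below 13.

13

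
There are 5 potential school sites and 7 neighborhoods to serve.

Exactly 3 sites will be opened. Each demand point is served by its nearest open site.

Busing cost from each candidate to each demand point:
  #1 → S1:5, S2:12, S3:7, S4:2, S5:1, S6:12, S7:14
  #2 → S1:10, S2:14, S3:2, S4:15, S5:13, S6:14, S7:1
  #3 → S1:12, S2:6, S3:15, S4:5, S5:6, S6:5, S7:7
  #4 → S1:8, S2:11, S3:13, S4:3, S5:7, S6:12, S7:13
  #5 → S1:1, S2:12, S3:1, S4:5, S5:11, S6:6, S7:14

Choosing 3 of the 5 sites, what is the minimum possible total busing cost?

Open {#1, #2, #3}.
  S1→#1 5, S2→#3 6, S3→#2 2, S4→#1 2, S5→#1 1, S6→#3 5, S7→#2 1  ⇒ total 22.
Compare {#1, #3, #5}: total 23.
Compare {#1, #2, #5}: total 24.
No size-3 selection does better; minimum is 22.

22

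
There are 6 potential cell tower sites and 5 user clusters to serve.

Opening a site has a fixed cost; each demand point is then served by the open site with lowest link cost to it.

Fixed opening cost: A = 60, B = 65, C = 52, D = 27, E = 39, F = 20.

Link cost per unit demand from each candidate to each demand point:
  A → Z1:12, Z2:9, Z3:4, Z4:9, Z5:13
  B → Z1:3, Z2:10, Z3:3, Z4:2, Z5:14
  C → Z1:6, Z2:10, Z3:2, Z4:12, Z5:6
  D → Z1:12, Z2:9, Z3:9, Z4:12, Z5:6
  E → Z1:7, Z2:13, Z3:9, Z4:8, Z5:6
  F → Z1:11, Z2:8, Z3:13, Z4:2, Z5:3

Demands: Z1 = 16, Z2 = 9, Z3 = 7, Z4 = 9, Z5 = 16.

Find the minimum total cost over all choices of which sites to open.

292

Open {B, F}: assign each demand point to its cheapest open site.
  Z1→B 16×3=48, Z2→F 9×8=72, Z3→B 7×3=21, Z4→B 9×2=18, Z5→F 16×3=48
  link cost 207, fixed 85 → total 292.
Compare {B, D, F}: link cost 207 + fixed 112 = 319.
Compare {C, F}: link cost 248 + fixed 72 = 320.
Compare {B, E, F}: link cost 207 + fixed 124 = 331.
All other subsets cost ≥ 319. Minimum total cost: 292.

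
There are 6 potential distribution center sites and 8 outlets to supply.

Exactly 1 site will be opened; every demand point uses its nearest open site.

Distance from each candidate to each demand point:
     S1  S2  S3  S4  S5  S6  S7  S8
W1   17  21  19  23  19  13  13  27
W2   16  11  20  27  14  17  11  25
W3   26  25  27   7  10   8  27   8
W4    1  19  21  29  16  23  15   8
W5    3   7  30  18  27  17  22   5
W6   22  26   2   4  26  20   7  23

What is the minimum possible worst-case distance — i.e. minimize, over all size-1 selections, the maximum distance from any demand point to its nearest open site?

Open {W6}.
  Farthest demand point is S2 at distance 26 (to W6); all others are ≤ 26.
With {W1} the worst case is 27.
With {W2} the worst case is 27.
No size-1 selection achieves below 26.

26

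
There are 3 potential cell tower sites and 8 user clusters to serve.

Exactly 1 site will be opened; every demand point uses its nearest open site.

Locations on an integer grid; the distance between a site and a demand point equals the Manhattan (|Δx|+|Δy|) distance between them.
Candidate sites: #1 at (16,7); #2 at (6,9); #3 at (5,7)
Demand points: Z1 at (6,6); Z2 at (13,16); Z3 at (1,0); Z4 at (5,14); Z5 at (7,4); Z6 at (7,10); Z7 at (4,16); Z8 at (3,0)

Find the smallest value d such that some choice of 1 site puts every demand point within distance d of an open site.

Open {#2}.
  Farthest demand point is Z2 at distance 14 (to #2); all others are ≤ 14.
With {#3} the worst case is 17.
With {#1} the worst case is 22.
No size-1 selection achieves below 14.

14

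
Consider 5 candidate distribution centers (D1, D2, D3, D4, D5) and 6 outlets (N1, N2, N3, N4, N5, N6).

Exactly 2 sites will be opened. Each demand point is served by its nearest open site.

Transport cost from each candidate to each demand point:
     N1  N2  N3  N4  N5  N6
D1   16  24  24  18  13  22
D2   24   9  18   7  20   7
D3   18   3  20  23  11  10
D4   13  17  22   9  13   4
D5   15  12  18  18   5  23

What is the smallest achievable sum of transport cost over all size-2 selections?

60

Open {D3, D4}.
  N1→D4 13, N2→D3 3, N3→D3 20, N4→D4 9, N5→D3 11, N6→D4 4  ⇒ total 60.
Compare {D2, D5}: total 61.
Compare {D4, D5}: total 61.
No size-2 selection does better; minimum is 60.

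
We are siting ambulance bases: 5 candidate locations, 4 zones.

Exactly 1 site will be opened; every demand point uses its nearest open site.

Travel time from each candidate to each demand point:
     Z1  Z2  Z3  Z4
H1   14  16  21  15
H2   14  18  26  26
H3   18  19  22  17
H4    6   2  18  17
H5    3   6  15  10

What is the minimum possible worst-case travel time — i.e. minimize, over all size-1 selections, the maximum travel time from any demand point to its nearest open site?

Open {H5}.
  Farthest demand point is Z3 at travel time 15 (to H5); all others are ≤ 15.
With {H4} the worst case is 18.
With {H1} the worst case is 21.
No size-1 selection achieves below 15.

15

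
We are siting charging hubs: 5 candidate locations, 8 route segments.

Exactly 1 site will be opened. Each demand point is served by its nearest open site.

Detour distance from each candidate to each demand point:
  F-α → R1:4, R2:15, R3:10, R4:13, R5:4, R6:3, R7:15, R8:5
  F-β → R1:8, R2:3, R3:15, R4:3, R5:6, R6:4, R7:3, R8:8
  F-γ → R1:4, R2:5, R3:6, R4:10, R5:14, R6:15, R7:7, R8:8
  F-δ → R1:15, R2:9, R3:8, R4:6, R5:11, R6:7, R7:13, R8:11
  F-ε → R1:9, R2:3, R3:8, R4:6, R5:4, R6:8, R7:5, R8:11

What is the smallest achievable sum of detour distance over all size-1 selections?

50

Open {F-β}.
  R1→F-β 8, R2→F-β 3, R3→F-β 15, R4→F-β 3, R5→F-β 6, R6→F-β 4, R7→F-β 3, R8→F-β 8  ⇒ total 50.
Compare {F-ε}: total 54.
Compare {F-α}: total 69.
No size-1 selection does better; minimum is 50.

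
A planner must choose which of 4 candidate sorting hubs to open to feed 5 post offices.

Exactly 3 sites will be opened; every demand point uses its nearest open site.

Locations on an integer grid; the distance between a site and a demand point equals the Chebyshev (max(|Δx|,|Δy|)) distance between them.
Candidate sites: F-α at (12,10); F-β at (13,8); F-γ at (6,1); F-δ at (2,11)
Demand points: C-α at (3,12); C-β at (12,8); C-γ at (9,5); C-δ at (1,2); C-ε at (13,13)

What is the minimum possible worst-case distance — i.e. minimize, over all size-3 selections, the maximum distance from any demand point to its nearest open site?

5

Open {F-α, F-γ, F-δ}.
  Farthest demand point is C-δ at distance 5 (to F-γ); all others are ≤ 5.
With {F-β, F-γ, F-δ} the worst case is 5.
With {F-α, F-β, F-γ} the worst case is 9.
No size-3 selection achieves below 5.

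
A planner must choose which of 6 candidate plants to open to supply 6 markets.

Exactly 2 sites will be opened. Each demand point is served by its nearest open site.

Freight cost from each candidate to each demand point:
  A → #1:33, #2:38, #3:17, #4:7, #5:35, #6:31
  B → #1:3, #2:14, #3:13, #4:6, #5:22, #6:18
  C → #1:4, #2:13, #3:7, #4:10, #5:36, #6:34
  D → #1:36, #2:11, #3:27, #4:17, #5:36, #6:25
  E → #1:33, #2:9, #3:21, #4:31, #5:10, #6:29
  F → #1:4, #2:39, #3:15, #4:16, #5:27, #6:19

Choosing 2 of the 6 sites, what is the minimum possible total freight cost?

Open {B, E}.
  #1→B 3, #2→E 9, #3→B 13, #4→B 6, #5→E 10, #6→B 18  ⇒ total 59.
Compare {B, C}: total 69.
Compare {C, E}: total 69.
No size-2 selection does better; minimum is 59.

59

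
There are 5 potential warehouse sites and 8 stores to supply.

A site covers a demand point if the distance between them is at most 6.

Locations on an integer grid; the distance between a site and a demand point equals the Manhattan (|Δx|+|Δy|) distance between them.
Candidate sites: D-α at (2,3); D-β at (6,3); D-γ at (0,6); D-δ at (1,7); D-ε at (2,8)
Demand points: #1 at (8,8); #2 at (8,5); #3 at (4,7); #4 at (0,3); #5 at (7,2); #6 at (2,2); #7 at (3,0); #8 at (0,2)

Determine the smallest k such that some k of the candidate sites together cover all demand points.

Coverage sets (demand points within 6 of each site):
  D-α: {#3, #4, #5, #6, #7, #8}
  D-β: {#2, #3, #4, #5, #6, #7}
  D-γ: {#3, #4, #6, #8}
  D-δ: {#3, #4, #6, #8}
  D-ε: {#1, #3, #6}
No 2 sites suffice: every size-2 union leaves at least one demand point uncovered.
But {D-α, D-β, D-ε} covers everything, so the minimum is 3.

3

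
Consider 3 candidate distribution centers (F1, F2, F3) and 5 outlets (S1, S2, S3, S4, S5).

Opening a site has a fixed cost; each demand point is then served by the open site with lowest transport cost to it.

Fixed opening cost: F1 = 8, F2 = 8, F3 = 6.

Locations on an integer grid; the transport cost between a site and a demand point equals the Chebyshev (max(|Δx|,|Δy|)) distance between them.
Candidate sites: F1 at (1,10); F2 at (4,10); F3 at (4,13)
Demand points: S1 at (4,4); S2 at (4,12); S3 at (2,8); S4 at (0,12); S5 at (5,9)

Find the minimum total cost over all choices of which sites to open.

Open {F2}: assign each demand point to its cheapest open site.
  S1→F2 6, S2→F2 2, S3→F2 2, S4→F2 4, S5→F2 1
  transport cost 15, fixed 8 → total 23.
Compare {F1}: transport cost 17 + fixed 8 = 25.
Compare {F2, F3}: transport cost 14 + fixed 14 = 28.
Compare {F3}: transport cost 23 + fixed 6 = 29.
All other subsets cost ≥ 25. Minimum total cost: 23.

23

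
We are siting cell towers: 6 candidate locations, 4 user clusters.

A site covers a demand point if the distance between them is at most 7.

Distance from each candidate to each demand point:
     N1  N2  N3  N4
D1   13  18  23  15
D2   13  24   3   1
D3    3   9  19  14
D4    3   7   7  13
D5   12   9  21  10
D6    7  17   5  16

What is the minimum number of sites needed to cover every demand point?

Coverage sets (demand points within 7 of each site):
  D1: {}
  D2: {N3, N4}
  D3: {N1}
  D4: {N1, N2, N3}
  D5: {}
  D6: {N1, N3}
No single site covers all 4 demand points.
But {D2, D4} covers everything, so the minimum is 2.

2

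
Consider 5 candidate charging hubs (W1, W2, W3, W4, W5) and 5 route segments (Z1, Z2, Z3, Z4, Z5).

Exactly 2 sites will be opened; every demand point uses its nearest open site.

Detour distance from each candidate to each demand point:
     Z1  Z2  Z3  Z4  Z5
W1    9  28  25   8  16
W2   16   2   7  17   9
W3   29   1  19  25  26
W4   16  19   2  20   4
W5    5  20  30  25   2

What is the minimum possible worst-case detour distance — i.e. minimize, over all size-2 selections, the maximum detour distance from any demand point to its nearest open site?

9

Open {W1, W2}.
  Farthest demand point is Z1 at detour distance 9 (to W1); all others are ≤ 9.
With {W2, W3} the worst case is 17.
With {W2, W4} the worst case is 17.
No size-2 selection achieves below 9.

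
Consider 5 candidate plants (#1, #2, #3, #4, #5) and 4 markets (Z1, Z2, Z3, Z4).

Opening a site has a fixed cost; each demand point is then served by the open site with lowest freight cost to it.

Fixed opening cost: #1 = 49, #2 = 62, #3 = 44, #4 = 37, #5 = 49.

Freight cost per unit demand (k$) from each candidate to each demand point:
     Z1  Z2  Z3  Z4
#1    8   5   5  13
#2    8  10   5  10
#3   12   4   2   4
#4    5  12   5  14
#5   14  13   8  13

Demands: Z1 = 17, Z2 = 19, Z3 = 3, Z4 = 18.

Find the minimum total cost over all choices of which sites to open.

Open {#3, #4}: assign each demand point to its cheapest open site.
  Z1→#4 17×5=85, Z2→#3 19×4=76, Z3→#3 3×2=6, Z4→#3 18×4=72
  freight cost 239, fixed 81 → total 320.
Compare {#1, #3, #4}: freight cost 239 + fixed 130 = 369.
Compare {#3, #4, #5}: freight cost 239 + fixed 130 = 369.
Compare {#2, #3, #4}: freight cost 239 + fixed 143 = 382.
All other subsets cost ≥ 369. Minimum total cost: 320.

320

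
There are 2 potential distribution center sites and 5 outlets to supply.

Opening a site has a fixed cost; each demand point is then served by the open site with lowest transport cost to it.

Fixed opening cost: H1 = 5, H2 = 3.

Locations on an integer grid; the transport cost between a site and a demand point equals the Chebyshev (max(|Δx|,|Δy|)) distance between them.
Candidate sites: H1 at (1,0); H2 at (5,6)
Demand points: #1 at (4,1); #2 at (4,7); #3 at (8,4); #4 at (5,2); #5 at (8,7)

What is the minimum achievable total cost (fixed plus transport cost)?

Open {H2}: assign each demand point to its cheapest open site.
  #1→H2 5, #2→H2 1, #3→H2 3, #4→H2 4, #5→H2 3
  transport cost 16, fixed 3 → total 19.
Compare {H1, H2}: transport cost 14 + fixed 8 = 22.
Compare {H1}: transport cost 28 + fixed 5 = 33.

19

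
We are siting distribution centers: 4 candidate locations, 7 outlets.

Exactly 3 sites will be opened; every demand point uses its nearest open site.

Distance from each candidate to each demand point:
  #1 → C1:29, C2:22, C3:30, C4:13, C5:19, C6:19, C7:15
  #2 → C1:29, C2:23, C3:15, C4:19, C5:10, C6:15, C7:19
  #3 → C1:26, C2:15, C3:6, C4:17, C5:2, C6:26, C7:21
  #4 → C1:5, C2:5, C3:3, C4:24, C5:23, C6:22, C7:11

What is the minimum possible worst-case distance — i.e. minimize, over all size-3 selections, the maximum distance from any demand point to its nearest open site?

Open {#1, #2, #4}.
  Farthest demand point is C6 at distance 15 (to #2); all others are ≤ 15.
With {#2, #3, #4} the worst case is 17.
With {#1, #3, #4} the worst case is 19.
No size-3 selection achieves below 15.

15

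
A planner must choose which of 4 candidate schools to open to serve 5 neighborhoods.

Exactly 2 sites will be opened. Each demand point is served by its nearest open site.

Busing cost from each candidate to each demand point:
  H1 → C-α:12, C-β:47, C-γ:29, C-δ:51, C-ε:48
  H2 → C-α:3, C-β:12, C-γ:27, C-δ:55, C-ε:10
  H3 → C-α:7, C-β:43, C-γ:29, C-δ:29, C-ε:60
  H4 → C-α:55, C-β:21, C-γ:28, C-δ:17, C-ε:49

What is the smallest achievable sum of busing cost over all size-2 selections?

69

Open {H2, H4}.
  C-α→H2 3, C-β→H2 12, C-γ→H2 27, C-δ→H4 17, C-ε→H2 10  ⇒ total 69.
Compare {H2, H3}: total 81.
Compare {H1, H2}: total 103.
No size-2 selection does better; minimum is 69.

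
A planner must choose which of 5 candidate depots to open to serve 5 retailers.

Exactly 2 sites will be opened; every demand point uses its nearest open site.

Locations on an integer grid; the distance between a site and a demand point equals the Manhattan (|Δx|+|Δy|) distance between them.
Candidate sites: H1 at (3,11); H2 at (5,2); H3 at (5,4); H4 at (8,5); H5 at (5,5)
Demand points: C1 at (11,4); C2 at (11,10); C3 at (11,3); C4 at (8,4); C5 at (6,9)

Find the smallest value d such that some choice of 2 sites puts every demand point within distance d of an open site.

8

Open {H1, H4}.
  Farthest demand point is C2 at distance 8 (to H4); all others are ≤ 8.
With {H2, H4} the worst case is 8.
With {H3, H4} the worst case is 8.
No size-2 selection achieves below 8.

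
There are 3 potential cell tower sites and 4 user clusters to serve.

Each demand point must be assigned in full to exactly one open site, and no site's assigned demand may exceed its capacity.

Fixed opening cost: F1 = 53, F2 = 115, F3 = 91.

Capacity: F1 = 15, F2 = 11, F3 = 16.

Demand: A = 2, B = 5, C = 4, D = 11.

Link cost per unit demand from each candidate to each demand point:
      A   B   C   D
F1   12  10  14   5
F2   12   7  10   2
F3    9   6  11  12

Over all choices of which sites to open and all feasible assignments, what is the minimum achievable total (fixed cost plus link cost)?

Open {F1, F3}; cheapest assignment that respects the capacities:
  F1 (cap 15, load 11): D — cost 11×5 = 55
  F3 (cap 16, load 11): A, B, C — cost 2×9 + 5×6 + 4×11 = 92
  Shipping 147, fixed 144 → total 291.
  Any other capacity-feasible assignment to {F1, F3} ships for at least 147.
Compare {F1, F2}: its best feasible assignment gives total 320.
Compare {F2, F3}: its best feasible assignment gives total 320.
Every other set of open sites that can feasibly serve all demand totals ≥ 320 even under its best assignment. Minimum: 291.

291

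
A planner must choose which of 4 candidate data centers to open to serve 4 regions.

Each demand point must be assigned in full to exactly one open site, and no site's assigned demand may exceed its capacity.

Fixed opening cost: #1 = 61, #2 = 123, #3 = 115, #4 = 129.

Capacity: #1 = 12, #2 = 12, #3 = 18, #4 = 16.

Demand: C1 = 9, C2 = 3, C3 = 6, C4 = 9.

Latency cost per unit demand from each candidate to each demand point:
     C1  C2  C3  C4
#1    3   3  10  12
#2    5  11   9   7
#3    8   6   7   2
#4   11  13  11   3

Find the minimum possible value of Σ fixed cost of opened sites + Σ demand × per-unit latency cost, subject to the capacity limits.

272

Open {#1, #3}; cheapest assignment that respects the capacities:
  #1 (cap 12, load 12): C1, C2 — cost 9×3 + 3×3 = 36
  #3 (cap 18, load 15): C3, C4 — cost 6×7 + 9×2 = 60
  Shipping 96, fixed 176 → total 272.
  Any other capacity-feasible assignment to {#1, #3} ships for at least 96.
Compare {#1, #4}: its best feasible assignment gives total 319.
Compare {#2, #3}: its best feasible assignment gives total 361.
Every other set of open sites that can feasibly serve all demand totals ≥ 319 even under its best assignment. Minimum: 272.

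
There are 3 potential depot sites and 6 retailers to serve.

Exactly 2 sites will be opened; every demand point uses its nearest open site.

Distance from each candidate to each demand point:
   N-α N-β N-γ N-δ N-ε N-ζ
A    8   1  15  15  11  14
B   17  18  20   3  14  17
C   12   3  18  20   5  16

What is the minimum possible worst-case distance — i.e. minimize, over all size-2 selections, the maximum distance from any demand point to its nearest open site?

15

Open {A, B}.
  Farthest demand point is N-γ at distance 15 (to A); all others are ≤ 15.
With {A, C} the worst case is 15.
With {B, C} the worst case is 18.
No size-2 selection achieves below 15.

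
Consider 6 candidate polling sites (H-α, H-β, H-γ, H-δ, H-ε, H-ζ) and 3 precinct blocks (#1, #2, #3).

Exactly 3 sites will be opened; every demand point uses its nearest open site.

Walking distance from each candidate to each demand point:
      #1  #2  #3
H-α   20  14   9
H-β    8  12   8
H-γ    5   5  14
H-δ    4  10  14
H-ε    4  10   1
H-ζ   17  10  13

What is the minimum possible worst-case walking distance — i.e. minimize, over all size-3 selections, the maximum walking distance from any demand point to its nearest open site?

Open {H-α, H-γ, H-ε}.
  Farthest demand point is #2 at walking distance 5 (to H-γ); all others are ≤ 5.
With {H-β, H-γ, H-ε} the worst case is 5.
With {H-γ, H-δ, H-ε} the worst case is 5.
No size-3 selection achieves below 5.

5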